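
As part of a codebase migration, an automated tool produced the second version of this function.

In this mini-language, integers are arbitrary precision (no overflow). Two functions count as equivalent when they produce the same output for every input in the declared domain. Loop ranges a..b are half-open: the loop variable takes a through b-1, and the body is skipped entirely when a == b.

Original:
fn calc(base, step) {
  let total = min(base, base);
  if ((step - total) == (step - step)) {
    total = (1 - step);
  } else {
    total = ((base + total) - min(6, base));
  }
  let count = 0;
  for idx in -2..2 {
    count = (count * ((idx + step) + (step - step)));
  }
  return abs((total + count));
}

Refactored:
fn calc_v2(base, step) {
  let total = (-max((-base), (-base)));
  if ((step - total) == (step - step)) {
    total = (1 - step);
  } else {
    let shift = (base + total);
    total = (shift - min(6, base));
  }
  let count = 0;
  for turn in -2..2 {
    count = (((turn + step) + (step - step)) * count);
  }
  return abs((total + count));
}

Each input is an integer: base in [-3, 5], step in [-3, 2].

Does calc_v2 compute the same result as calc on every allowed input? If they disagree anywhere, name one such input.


Behavior is preserved: although statement counts differ; and local variable names differ; and min/max/abs usage differs, the outputs never diverge.
Spot check at base=4, step=-3 — calc: total=4, then ((step - total) == (step - step)) is false, then total=4, then count=0, then (idx=-2), then count=0, then (idx=-1), then count=0, then (idx=0), then count=0, then (idx=1), then count=0, then returns 4. calc_v2: total=4, then ((step - total) == (step - step)) is false, then shift=8, then total=4, then count=0, then (turn=-2), then count=0, then (turn=-1), then count=0, then (turn=0), then count=0, then (turn=1), then count=0, then returns 4. Both give 4.
Across all 54 domain points the two functions coincide.
verdict: equivalent


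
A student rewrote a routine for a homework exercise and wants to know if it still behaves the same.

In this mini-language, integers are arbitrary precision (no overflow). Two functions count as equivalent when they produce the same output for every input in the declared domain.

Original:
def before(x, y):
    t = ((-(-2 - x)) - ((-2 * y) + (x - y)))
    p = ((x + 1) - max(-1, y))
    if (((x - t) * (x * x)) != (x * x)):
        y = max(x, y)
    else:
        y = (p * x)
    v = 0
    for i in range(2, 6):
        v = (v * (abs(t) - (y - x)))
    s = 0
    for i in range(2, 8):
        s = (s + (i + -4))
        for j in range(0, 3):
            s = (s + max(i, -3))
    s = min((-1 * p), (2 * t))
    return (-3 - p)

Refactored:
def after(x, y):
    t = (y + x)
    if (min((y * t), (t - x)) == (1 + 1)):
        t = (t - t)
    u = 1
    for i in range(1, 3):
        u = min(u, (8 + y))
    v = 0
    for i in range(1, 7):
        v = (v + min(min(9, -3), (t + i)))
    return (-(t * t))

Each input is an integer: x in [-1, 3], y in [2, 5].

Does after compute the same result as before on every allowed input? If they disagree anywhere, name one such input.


x=-1, y=2 yields -1 from before but 0 from after.
verdict: not equivalent; witness: x=-1, y=2


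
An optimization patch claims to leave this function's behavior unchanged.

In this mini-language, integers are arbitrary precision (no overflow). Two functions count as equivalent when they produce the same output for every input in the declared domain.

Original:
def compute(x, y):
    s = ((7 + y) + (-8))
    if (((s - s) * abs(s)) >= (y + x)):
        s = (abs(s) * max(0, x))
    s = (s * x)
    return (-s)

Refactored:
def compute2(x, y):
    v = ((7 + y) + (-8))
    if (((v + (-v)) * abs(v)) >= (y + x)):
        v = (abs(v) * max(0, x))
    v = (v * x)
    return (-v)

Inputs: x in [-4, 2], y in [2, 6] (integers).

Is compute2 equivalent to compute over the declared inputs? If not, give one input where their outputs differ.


This is a faithful refactor — local variable names differ; also arithmetic usage differs, but the computed results match everywhere.
As a probe, take x=1, y=2: compute runs s=1, then (((s - s) * abs(s)) >= (y + x)) is false, then s=1, then returns -1; compute2 runs v=1, then (((v + (-v)) * abs(v)) >= (y + x)) is false, then v=1, then returns -1; both end at -1.
Checked all 35 inputs in the declared domain: the outputs agree on every one.
verdict: equivalent


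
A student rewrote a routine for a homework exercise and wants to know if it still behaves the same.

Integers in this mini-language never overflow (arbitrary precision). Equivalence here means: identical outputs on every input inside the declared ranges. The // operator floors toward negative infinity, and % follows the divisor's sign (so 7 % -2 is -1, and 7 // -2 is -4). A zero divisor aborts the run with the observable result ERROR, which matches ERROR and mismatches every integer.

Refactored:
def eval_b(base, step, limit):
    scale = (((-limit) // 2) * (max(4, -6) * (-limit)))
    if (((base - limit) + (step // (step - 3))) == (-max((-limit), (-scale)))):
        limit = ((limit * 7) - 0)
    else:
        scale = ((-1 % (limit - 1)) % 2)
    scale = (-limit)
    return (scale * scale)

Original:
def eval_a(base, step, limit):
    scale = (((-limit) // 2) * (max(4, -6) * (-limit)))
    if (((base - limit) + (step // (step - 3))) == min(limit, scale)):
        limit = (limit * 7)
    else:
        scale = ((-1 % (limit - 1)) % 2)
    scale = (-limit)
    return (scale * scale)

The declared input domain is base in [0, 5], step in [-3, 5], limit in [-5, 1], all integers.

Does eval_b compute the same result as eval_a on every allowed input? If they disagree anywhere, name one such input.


Comparing the listings, the differences include: arithmetic usage differs, min/max/abs usage differs, constant usage differs.
Spot check at base=3, step=-1, limit=-2 — eval_a: scale = 8; (((base - limit) + (step // (step - 3))) == min(limit, scale)) -> false; scale = 1; scale = 2; return 4. eval_b: scale = 8; (((base - limit) + (step // (step - 3))) == (-max((-limit), (-scale)))) -> false; scale = 1; scale = 2; return 4. Both give 4.
Every one of the 378 inputs gives matching results.
verdict: equivalent


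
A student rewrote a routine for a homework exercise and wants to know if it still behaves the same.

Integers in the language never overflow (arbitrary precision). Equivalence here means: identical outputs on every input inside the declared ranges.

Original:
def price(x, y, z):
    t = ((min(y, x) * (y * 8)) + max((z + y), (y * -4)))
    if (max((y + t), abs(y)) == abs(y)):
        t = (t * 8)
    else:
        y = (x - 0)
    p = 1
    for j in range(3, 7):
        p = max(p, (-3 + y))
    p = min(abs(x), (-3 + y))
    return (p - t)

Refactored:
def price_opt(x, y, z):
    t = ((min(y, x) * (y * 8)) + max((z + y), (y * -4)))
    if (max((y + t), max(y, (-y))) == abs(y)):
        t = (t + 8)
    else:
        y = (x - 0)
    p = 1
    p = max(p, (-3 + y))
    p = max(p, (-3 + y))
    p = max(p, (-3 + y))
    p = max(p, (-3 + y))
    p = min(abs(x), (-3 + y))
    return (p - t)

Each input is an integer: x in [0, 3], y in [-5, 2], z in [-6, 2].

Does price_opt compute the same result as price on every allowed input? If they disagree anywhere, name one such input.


The rewrite breaks on x=0, y=0, z=-6, where the results are -3 and -11.
price: t becomes 0; next (max((y + t), abs(y)) == abs(y)) evaluates to true; next t becomes 0; next p becomes 1; next at j=3:; next p becomes 1; next at j=4:; next p becomes 1; next at j=5:; next p becomes 1; next at j=6:; next p becomes 1; next p becomes -3; next final value -3
price_opt: t becomes 0; next (max((y + t), max(y, (-y))) == abs(y)) evaluates to true; next t becomes 8; next p becomes 1; next p becomes 1; next p becomes 1; next p becomes 1; next p becomes 1; next p becomes -3; next final value -11
verdict: not equivalent; witness: x=0, y=0, z=-6


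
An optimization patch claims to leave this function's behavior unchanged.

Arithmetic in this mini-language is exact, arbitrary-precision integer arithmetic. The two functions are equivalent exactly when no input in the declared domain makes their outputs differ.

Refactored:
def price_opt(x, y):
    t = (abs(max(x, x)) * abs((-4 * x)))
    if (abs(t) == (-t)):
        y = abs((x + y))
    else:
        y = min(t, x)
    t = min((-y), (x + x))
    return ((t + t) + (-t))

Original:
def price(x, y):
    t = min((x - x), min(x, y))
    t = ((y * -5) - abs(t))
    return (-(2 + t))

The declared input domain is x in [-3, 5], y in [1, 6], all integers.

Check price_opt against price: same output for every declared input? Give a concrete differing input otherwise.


Consider the input x=-3, y=1.
price: t = -3; t = -8; return 6
price_opt: t = 36; (abs(t) == (-t)) -> false; y = -3; t = -6; return -6
6 and -6 differ, so these are not the same function on this domain.
verdict: not equivalent; witness: x=-3, y=1


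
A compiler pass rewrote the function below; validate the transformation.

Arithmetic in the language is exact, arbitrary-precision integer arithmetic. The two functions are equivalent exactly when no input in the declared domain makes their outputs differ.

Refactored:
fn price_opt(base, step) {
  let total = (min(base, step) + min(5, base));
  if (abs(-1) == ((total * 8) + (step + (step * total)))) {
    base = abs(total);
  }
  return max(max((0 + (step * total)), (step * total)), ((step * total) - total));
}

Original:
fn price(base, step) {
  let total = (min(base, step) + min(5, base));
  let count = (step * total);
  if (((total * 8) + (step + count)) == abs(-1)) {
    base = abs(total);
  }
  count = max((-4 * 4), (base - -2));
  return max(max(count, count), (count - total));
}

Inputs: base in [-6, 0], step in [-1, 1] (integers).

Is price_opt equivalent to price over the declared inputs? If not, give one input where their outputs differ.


These are not equivalent — on base=-6, step=-1 the outputs split (8 vs 24).
price: total=-12, then count=12, then (((total * 8) + (step + count)) == abs(-1)) is false, then count=-4, then returns 8
price_opt: total=-12, then (abs(-1) == ((total * 8) + (step + (step * total)))) is false, then returns 24
verdict: not equivalent; witness: base=-6, step=-1


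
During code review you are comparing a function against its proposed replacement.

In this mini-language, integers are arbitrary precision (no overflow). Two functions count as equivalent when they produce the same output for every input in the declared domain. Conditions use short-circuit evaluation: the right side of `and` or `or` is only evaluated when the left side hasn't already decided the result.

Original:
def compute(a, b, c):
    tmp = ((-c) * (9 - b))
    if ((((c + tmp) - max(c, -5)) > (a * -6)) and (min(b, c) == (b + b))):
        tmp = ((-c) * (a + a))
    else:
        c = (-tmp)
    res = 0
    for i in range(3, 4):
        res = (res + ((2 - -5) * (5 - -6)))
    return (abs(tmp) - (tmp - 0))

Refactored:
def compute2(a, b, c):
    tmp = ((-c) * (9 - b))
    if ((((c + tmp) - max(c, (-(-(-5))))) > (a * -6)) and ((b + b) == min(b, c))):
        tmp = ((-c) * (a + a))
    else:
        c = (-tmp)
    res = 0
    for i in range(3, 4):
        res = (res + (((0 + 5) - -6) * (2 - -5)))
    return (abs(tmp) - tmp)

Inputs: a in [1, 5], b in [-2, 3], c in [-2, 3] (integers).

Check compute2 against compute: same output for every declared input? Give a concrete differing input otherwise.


Although arithmetic usage differs, 180/180 inputs agree.
verdict: equivalent


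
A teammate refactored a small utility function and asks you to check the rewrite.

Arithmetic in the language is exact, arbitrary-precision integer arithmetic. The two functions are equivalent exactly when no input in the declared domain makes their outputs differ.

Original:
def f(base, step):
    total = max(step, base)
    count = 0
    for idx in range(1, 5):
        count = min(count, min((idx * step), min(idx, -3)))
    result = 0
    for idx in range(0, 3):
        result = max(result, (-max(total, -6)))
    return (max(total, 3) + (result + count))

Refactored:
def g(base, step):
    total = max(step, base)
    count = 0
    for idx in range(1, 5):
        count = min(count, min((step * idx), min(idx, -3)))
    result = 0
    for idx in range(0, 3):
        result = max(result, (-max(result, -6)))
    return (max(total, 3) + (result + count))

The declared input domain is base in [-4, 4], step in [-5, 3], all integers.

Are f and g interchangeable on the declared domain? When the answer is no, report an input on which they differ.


The rewrite breaks on base=-4, step=-5, where the results are -13 and -17.
f: total := -4 | count := 0 | iter idx=1: | count := -5 | iter idx=2: | count := -10 | iter idx=3: | count := -15 | iter idx=4: | count := -20 | result := 0 | iter idx=0: | result := 4 | iter idx=1: | result := 4 | iter idx=2: | result := 4 | result -13
g: total := -4 | count := 0 | iter idx=1: | count := -5 | iter idx=2: | count := -10 | iter idx=3: | count := -15 | iter idx=4: | count := -20 | result := 0 | iter idx=0: | result := 0 | iter idx=1: | result := 0 | iter idx=2: | result := 0 | result -17
verdict: not equivalent; witness: base=-4, step=-5


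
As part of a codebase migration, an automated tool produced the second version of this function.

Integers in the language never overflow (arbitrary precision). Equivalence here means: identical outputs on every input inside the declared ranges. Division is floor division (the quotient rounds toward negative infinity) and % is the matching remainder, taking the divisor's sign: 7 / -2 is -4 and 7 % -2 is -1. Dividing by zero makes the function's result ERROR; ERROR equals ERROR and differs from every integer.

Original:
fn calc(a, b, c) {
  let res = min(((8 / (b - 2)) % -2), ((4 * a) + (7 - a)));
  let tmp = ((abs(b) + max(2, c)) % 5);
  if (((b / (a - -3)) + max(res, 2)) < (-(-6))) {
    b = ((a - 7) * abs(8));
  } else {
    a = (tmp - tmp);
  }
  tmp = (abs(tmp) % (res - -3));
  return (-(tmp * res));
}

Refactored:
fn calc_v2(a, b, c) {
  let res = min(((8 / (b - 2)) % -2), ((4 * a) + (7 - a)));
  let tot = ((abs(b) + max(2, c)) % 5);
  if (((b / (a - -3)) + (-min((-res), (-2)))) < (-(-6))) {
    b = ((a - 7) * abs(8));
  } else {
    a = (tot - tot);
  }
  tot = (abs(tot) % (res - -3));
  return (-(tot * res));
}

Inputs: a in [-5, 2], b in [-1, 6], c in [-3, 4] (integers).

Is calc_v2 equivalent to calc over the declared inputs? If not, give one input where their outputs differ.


The two are interchangeable: local variable names differ, min/max/abs usage differs, and every declared input agrees.
One worked example (a=1, b=2, c=0) — calc: divide-by-zero, output ERROR; calc_v2: divide-by-zero, output ERROR; agreement on ERROR.
Sweeping the whole domain (512 inputs) finds no disagreement.
verdict: equivalent


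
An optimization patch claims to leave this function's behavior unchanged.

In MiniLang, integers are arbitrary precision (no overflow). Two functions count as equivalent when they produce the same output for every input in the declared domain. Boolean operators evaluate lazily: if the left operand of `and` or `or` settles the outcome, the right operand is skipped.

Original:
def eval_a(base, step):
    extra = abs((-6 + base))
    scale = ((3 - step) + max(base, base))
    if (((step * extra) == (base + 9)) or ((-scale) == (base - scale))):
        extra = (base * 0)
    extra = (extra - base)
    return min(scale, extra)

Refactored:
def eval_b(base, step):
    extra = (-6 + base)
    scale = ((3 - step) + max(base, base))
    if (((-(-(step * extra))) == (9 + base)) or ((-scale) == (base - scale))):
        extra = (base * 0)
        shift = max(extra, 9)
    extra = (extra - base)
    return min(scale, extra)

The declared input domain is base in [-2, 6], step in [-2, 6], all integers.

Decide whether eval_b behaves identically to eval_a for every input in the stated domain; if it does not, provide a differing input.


The rewrite breaks on base=-2, step=-2, where the results are 3 and -6.
eval_a: extra=8, then scale=3, then (((step * extra) == (base + 9)) or ((-scale) == (base - scale))) is false, then extra=10, then returns 3
eval_b: extra=-8, then scale=3, then (((-(-(step * extra))) == (9 + base)) or ((-scale) == (base - scale))) is false, then extra=-6, then returns -6
verdict: not equivalent; witness: base=-2, step=-2


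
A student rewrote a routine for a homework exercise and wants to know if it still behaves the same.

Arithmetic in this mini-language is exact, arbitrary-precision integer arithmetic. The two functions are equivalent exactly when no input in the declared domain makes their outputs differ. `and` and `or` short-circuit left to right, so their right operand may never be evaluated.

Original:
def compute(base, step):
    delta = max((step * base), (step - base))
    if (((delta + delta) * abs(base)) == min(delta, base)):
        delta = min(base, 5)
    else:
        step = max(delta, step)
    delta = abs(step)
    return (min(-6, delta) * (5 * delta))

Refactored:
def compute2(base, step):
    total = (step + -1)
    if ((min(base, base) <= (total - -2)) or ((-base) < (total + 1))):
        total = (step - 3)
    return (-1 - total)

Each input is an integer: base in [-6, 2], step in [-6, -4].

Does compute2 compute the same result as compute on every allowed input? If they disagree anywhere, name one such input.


base=-6, step=-6 yields -1080 from compute but 8 from compute2.
verdict: not equivalent; witness: base=-6, step=-6


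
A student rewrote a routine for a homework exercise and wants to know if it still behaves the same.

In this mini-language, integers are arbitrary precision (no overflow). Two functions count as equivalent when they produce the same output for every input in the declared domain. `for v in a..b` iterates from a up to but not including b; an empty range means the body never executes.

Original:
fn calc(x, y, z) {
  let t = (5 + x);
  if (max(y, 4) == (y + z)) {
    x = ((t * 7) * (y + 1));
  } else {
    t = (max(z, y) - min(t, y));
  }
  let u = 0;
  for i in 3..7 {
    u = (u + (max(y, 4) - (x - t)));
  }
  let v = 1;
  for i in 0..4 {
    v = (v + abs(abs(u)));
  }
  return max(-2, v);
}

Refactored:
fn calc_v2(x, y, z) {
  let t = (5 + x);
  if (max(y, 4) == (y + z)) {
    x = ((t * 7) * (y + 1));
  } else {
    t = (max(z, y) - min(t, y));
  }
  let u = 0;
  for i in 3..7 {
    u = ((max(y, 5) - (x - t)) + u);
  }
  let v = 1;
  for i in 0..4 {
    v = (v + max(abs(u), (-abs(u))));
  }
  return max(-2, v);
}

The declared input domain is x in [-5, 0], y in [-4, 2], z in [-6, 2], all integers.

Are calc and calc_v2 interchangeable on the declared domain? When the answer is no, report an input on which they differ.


The rewrite breaks on x=-5, y=-4, z=-6, where the results are 145 and 161.
calc: t=0, then (max(y, 4) == (y + z)) is false, then t=0, then u=0, then (i=3), then u=9, then (i=4), then u=18, then (i=5), then u=27, then (i=6), then u=36, then v=1, then (i=0), then v=37, then (i=1), then v=73, then (i=2), then v=109, then (i=3), then v=145, then returns 145
calc_v2: t=0, then (max(y, 4) == (y + z)) is false, then t=0, then u=0, then (i=3), then u=10, then (i=4), then u=20, then (i=5), then u=30, then (i=6), then u=40, then v=1, then (i=0), then v=41, then (i=1), then v=81, then (i=2), then v=121, then (i=3), then v=161, then returns 161
verdict: not equivalent; witness: x=-5, y=-4, z=-6


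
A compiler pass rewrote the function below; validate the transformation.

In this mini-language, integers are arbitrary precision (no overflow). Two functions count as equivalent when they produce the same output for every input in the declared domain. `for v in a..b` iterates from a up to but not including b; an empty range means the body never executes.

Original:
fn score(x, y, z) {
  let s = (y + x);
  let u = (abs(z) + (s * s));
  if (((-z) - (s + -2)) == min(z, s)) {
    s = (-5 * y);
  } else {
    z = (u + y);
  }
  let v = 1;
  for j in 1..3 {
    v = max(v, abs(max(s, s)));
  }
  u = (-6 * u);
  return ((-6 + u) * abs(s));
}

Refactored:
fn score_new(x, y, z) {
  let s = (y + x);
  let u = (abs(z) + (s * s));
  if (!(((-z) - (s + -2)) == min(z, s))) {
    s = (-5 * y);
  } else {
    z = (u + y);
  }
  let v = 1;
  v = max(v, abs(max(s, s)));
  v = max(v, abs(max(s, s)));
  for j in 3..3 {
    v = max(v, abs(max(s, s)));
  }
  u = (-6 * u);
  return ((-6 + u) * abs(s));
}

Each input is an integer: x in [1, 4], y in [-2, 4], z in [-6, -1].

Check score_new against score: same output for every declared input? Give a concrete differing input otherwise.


At x=1, y=-2, z=-6: score gives -48, score_new gives -480.
verdict: not equivalent; witness: x=1, y=-2, z=-6


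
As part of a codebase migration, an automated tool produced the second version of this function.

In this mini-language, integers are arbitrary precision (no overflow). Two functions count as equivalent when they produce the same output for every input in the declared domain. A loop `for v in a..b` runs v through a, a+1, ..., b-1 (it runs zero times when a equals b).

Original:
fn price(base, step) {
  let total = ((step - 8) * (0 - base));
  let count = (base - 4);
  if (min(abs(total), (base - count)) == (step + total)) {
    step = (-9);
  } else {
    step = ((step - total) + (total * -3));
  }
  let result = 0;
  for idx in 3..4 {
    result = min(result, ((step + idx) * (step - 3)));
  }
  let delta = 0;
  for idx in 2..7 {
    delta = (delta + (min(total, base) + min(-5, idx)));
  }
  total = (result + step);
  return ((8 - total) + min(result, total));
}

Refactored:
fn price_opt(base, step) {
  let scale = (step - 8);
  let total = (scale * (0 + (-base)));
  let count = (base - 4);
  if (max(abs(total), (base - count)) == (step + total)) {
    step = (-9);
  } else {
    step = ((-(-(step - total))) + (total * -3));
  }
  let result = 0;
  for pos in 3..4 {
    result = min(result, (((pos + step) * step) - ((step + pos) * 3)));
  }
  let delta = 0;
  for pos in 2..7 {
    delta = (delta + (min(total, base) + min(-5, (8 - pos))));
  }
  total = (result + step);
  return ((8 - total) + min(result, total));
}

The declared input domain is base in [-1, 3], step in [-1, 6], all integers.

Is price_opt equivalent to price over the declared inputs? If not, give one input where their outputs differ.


Evaluate both at base=-1, step=6.
price: total := -2 | count := -5 | (min(abs(total), (base - count)) == (step + total)): false | step := 14 | result := 0 | iter idx=3: | result := 0 | delta := 0 | iter idx=2: | delta := -7 | iter idx=3: | delta := -14 | iter idx=4: | delta := -21 | iter idx=5: | delta := -28 | iter idx=6: | delta := -35 | total := 14 | result -6
price_opt: scale := -2 | total := -2 | count := -5 | (max(abs(total), (base - count)) == (step + total)): true | step := -9 | result := 0 | iter pos=3: | result := 0 | delta := 0 | iter pos=2: | delta := -7 | iter pos=3: | delta := -14 | iter pos=4: | delta := -21 | iter pos=5: | delta := -28 | iter pos=6: | delta := -35 | total := -9 | result 8
-6 vs 8 — the two versions disagree here.
verdict: not equivalent; witness: base=-1, step=6


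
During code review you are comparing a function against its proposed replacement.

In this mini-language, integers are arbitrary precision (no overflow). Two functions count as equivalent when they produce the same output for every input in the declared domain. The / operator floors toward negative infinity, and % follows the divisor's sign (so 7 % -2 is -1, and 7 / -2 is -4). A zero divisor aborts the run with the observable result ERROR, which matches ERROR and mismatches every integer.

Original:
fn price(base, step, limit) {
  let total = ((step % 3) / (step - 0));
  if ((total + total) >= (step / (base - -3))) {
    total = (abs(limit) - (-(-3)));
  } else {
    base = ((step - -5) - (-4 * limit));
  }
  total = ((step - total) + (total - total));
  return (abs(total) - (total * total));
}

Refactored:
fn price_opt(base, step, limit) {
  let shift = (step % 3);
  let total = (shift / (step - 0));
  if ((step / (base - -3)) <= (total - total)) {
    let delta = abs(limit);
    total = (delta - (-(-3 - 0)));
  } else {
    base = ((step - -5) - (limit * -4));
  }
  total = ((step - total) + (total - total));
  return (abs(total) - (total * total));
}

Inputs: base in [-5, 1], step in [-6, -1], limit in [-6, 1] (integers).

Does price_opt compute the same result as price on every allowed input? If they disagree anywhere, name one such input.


Consider the input base=-5, step=-1, limit=-6.
price: total := -2 | ((total + total) >= (step / (base - -3))): false | base := -20 | total := 1 | result 0
price_opt: shift := 2 | total := -2 | ((step / (base - -3)) <= (total - total)): true | delta := 6 | total := 3 | total := -4 | result -12
0 vs -12 — the two versions disagree here.
verdict: not equivalent; witness: base=-5, step=-1, limit=-6


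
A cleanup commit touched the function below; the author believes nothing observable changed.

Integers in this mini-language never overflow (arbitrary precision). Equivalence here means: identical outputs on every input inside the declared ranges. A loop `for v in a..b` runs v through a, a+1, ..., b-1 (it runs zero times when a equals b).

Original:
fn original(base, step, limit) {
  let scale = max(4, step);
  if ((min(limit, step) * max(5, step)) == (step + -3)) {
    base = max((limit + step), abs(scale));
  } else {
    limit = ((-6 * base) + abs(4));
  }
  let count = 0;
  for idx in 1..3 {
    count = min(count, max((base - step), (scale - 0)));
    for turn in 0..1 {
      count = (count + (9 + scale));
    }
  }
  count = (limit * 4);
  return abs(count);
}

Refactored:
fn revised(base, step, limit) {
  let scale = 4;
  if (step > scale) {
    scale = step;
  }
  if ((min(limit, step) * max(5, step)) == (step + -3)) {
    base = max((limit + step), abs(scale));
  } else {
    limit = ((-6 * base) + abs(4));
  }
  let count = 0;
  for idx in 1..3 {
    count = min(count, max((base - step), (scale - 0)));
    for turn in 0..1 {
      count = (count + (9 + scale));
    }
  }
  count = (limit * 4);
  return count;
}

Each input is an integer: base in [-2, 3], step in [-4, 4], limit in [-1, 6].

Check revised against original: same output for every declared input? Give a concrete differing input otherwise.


base=1, step=-4, limit=-1 yields 8 from original but -8 from revised.
verdict: not equivalent; witness: base=1, step=-4, limit=-1


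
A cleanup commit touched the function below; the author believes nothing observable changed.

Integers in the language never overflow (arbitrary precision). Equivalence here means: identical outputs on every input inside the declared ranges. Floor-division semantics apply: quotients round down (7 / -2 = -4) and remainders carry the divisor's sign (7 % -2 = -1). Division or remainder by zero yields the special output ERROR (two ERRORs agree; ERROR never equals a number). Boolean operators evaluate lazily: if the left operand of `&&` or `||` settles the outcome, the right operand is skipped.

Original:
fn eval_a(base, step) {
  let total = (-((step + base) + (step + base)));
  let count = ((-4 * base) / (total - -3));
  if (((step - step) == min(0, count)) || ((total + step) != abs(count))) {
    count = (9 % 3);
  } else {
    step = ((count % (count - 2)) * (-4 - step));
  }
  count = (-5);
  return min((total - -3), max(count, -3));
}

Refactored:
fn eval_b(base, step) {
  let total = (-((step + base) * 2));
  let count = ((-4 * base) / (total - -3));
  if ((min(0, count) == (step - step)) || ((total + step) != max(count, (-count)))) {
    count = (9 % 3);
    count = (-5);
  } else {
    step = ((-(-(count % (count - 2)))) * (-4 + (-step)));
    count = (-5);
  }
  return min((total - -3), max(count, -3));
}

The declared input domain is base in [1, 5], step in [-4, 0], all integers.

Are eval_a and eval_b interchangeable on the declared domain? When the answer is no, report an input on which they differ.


This is a faithful refactor — constant usage differs; and arithmetic usage differs; and min/max/abs usage differs; and statement counts differ, but the computed results match everywhere.
One worked example (base=3, step=-1) — eval_a: total = -4; count = 12; (((step - step) == min(0, count)) || ((total + step) != abs(count))) -> true; count = 0; count = -5; return -3; eval_b: total = -4; count = 12; ((min(0, count) == (step - step)) || ((total + step) != max(count, (-count)))) -> true; count = 0; count = -5; return -3; agreement on -3.
Checked all 25 inputs in the declared domain: the outputs agree on every one.
verdict: equivalent


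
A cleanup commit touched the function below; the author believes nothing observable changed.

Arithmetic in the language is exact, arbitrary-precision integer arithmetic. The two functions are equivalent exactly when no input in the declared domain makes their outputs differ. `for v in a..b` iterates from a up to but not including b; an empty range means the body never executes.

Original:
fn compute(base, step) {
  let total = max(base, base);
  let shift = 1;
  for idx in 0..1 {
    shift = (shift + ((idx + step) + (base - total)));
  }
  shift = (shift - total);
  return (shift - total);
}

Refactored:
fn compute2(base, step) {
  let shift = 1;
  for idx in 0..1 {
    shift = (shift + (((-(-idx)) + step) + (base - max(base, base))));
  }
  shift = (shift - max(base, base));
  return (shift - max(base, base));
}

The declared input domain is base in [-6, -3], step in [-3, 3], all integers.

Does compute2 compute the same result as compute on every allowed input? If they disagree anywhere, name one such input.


This is a faithful refactor — min/max/abs usage differs, and statement counts differ, and local variable names differ, but the computed results match everywhere.
Tracing base=-6, step=1: compute: total becomes -6; next shift becomes 1; next at idx=0:; next shift becomes 2; next shift becomes 8; next final value 14 | compute2: shift becomes 1; next at idx=0:; next shift becomes 2; next shift becomes 8; next final value 14 — matching result 14.
Every one of the 28 inputs gives matching results.
verdict: equivalent


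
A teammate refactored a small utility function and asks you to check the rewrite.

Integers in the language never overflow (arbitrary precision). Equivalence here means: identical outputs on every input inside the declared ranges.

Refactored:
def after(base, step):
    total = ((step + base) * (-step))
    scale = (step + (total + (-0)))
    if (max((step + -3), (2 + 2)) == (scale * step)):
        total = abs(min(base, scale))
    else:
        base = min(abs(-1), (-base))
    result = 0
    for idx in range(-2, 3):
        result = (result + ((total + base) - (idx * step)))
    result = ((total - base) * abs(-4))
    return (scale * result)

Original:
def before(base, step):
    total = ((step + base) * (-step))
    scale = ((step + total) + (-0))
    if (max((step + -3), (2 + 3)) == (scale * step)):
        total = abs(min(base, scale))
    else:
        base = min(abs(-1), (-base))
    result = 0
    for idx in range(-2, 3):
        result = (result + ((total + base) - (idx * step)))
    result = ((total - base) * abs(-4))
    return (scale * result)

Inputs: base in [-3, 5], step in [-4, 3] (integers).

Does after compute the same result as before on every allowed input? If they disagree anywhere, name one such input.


base=-3, step=-1 yields -160 from before but 100 from after.
verdict: not equivalent; witness: base=-3, step=-1


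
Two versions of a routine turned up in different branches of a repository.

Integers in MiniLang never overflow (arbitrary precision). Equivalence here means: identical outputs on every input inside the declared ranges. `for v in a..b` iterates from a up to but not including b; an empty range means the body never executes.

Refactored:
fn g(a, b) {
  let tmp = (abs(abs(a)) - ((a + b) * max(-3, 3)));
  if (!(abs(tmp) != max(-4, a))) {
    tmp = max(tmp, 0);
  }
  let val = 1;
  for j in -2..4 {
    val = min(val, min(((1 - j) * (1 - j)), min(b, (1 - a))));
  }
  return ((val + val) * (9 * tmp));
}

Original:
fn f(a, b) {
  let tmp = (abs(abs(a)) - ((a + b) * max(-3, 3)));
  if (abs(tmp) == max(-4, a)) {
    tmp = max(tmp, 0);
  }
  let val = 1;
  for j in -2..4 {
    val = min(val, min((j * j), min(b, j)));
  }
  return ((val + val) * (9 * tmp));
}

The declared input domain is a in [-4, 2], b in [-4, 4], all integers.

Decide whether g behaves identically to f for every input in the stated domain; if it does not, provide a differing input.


On input a=-4, b=-1, f returns -684 while g returns -342.
verdict: not equivalent; witness: a=-4, b=-1


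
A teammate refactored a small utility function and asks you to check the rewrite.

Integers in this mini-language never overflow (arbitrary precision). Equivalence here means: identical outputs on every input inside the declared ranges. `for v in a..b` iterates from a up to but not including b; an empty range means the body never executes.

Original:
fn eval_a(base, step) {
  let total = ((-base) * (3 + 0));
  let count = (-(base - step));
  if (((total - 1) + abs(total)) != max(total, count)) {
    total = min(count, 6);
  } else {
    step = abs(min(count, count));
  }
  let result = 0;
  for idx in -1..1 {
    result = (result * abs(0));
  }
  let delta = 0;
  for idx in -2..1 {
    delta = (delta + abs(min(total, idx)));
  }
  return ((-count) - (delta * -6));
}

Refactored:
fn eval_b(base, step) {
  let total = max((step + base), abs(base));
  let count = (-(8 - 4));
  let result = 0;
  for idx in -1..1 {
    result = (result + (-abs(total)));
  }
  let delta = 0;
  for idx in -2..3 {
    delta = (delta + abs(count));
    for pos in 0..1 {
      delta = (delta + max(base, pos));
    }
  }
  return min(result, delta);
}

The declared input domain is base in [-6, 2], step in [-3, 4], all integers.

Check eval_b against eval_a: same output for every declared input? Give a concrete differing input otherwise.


Take base=-6, step=-3.
eval_a: total := 18 | count := 3 | (((total - 1) + abs(total)) != max(total, count)): true | total := 3 | result := 0 | iter idx=-1: | result := 0 | iter idx=0: | result := 0 | delta := 0 | iter idx=-2: | delta := 2 | iter idx=-1: | delta := 3 | iter idx=0: | delta := 3 | result 15
eval_b: total := 6 | count := -4 | result := 0 | iter idx=-1: | result := -6 | iter idx=0: | result := -12 | delta := 0 | iter idx=-2: | delta := 4 | iter pos=0: | delta := 4 | iter idx=-1: | delta := 8 | iter pos=0: | delta := 8 | iter idx=0: | delta := 12 | iter pos=0: | delta := 12 | iter idx=1: | delta := 16 | iter pos=0: | delta := 16 | iter idx=2: | delta := 20 | iter pos=0: | delta := 20 | result -12
15 vs -12 — the two versions disagree here.
verdict: not equivalent; witness: base=-6, step=-3


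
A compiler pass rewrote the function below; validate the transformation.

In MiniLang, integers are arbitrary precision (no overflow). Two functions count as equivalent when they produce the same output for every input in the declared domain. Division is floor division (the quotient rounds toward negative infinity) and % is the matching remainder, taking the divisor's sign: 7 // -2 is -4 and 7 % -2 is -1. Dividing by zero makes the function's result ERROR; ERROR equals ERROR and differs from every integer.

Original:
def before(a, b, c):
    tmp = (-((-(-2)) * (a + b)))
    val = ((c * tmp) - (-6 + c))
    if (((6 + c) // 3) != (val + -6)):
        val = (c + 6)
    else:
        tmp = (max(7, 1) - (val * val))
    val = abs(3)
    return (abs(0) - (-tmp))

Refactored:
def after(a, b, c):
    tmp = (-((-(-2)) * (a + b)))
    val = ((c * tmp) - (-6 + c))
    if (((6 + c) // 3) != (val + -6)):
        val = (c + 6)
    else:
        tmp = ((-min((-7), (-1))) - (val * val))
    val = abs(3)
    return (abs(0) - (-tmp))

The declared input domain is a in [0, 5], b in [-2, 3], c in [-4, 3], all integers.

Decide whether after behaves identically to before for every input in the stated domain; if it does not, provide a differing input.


The two versions differ — the changes include min/max/abs usage differs.
As a probe, take a=2, b=-1, c=3: before runs tmp=-2, then val=-3, then (((6 + c) // 3) != (val + -6)) is true, then val=9, then val=3, then returns -2; after runs tmp=-2, then val=-3, then (((6 + c) // 3) != (val + -6)) is true, then val=9, then val=3, then returns -2; both end at -2.
Across all 288 domain points the two functions coincide.
verdict: equivalent


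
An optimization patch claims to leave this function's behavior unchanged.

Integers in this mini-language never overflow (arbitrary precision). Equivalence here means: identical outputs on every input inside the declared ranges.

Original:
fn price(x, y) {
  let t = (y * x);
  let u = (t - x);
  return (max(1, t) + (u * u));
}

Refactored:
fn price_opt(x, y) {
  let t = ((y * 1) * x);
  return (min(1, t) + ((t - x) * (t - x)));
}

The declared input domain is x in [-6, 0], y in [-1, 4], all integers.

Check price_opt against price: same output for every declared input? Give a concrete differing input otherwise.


On input x=-6, y=-1, price returns 150 while price_opt returns 145.
verdict: not equivalent; witness: x=-6, y=-1


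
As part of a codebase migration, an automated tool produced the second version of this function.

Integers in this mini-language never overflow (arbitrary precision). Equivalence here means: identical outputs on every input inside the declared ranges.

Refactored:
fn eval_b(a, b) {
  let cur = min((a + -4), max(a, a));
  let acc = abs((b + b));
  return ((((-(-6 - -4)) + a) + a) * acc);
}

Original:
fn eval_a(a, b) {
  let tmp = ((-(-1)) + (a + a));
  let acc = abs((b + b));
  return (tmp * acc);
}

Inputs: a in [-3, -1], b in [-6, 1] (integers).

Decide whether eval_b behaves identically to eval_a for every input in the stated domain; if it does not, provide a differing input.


a=-3, b=-6 yields -60 from eval_a but -48 from eval_b.
verdict: not equivalent; witness: a=-3, b=-6


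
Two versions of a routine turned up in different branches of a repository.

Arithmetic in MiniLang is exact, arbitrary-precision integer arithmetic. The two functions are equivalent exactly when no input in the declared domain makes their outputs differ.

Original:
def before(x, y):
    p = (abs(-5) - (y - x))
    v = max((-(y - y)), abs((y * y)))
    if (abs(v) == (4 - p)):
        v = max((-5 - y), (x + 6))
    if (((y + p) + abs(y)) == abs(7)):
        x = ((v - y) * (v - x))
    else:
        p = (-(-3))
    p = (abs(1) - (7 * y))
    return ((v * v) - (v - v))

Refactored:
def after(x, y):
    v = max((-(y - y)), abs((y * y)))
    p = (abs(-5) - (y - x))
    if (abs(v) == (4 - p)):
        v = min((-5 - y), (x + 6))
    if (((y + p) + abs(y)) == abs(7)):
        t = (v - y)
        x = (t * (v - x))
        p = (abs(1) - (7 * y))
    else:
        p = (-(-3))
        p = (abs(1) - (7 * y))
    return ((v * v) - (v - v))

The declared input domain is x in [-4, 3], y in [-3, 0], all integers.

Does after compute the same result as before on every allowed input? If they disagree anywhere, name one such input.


There is a counterexample at x=-3, y=-1: 9 on one side, 16 on the other.
before: p becomes 3; next v becomes 1; next (abs(v) == (4 - p)) evaluates to true; next v becomes 3; next (((y + p) + abs(y)) == abs(7)) evaluates to false; next p becomes 3; next p becomes 8; next final value 9
after: v becomes 1; next p becomes 3; next (abs(v) == (4 - p)) evaluates to true; next v becomes -4; next (((y + p) + abs(y)) == abs(7)) evaluates to false; next p becomes 3; next p becomes 8; next final value 16
verdict: not equivalent; witness: x=-3, y=-1


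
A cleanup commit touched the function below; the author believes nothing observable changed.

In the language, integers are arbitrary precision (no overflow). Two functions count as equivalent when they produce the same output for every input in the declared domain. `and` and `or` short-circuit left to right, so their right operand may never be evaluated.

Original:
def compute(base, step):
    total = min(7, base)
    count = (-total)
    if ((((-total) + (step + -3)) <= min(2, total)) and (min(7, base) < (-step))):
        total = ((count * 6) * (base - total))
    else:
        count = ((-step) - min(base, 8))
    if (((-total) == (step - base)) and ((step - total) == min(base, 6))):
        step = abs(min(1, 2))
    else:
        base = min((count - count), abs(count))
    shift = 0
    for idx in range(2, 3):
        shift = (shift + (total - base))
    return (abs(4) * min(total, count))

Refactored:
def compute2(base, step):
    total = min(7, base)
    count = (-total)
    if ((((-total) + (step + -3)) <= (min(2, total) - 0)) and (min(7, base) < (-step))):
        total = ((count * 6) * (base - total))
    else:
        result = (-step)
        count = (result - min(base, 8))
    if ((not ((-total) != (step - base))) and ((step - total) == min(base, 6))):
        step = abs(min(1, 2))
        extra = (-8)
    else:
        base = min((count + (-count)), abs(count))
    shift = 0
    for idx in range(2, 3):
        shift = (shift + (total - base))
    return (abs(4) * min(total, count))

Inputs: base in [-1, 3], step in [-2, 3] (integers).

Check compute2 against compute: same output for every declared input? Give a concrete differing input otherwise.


Reading the diff, among the changes: statement counts differ; arithmetic usage differs; constant usage differs; local variable names differ; comparison usage differs; boolean connective usage differs.
Spot check at base=1, step=-2 — compute: total becomes 1; next count becomes -1; next ((((-total) + (step + -3)) <= min(2, total)) and (min(7, base) < (-step))) evaluates to true; next total becomes 0; next (((-total) == (step - base)) and ((step - total) == min(base, 6))) evaluates to false; next base becomes 0; next shift becomes 0; next at idx=2:; next shift becomes 0; next final value -4. compute2: total becomes 1; next count becomes -1; next ((((-total) + (step + -3)) <= (min(2, total) - 0)) and (min(7, base) < (-step))) evaluates to true; next total becomes 0; next ((not ((-total) != (step - base))) and ((step - total) == min(base, 6))) evaluates to false; next base becomes 0; next shift becomes 0; next at idx=2:; next shift becomes 0; next final value -4. Both give -4.
An exhaustive pass over the 30 declared inputs shows identical outputs.
verdict: equivalent
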